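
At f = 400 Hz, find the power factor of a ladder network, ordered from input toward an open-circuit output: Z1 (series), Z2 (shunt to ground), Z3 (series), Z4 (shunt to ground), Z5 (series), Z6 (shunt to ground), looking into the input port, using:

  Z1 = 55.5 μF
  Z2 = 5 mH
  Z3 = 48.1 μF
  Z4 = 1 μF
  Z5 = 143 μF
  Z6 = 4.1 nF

Step 1 — Angular frequency: ω = 2π·f = 2π·400 = 2513 rad/s.
Step 2 — Component impedances:
  Z1: Z = 1/(jωC) = -j/(ω·C) = 0 - j7.169 Ω
  Z2: Z = jωL = j·2513·0.005 = 0 + j12.57 Ω
  Z3: Z = 1/(jωC) = -j/(ω·C) = 0 - j8.272 Ω
  Z4: Z = 1/(jωC) = -j/(ω·C) = 0 - j397.9 Ω
  Z5: Z = 1/(jωC) = -j/(ω·C) = 0 - j2.782 Ω
  Z6: Z = 1/(jωC) = -j/(ω·C) = 0 - j9.705e+04 Ω
Step 3 — Ladder network (open output): work backward from the far end, alternating series and parallel combinations. Z_in = 0 + j5.8 Ω = 5.8∠90.0° Ω.
Step 4 — Power factor: PF = cos(φ) = Re(Z)/|Z| = 0/5.8 = 0.
Step 5 — Type: Im(Z) = 5.8 ⇒ lagging (phase φ = 90.0°).

PF = 0 (lagging, φ = 90.0°)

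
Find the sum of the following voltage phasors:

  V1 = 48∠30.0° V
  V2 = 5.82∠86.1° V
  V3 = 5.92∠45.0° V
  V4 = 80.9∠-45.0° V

Step 1 — Convert each phasor to rectangular form:
  V1 = 48·(cos(30.0°) + j·sin(30.0°)) = 41.57 + j24 V
  V2 = 5.82·(cos(86.1°) + j·sin(86.1°)) = 0.3958 + j5.807 V
  V3 = 5.92·(cos(45.0°) + j·sin(45.0°)) = 4.186 + j4.186 V
  V4 = 80.9·(cos(-45.0°) + j·sin(-45.0°)) = 57.2 - j57.2 V
Step 2 — Sum components: V_total = 103.4 - j23.21 V.
Step 3 — Convert to polar: |V_total| = 105.9 V, ∠V_total = -12.7°.

V_total = 105.9∠-12.7° V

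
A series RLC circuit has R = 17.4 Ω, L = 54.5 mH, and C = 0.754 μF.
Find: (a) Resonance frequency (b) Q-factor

Step 1 — Resonance condition Im(Z)=0 gives ω₀ = 1/√(LC).
Step 2 — ω₀ = 1/√(0.0545·7.54e-07) = 4933 rad/s.
Step 3 — f₀ = ω₀/(2π) = 785.1 Hz.
Step 4 — Series Q: Q = ω₀L/R = 4933·0.0545/17.4 = 15.45.

(a) f₀ = 785.1 Hz  (b) Q = 15.45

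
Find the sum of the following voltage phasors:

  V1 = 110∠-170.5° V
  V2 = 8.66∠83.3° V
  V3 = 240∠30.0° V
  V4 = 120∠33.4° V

Step 1 — Convert each phasor to rectangular form:
  V1 = 110·(cos(-170.5°) + j·sin(-170.5°)) = -108.5 - j18.16 V
  V2 = 8.66·(cos(83.3°) + j·sin(83.3°)) = 1.01 + j8.601 V
  V3 = 240·(cos(30.0°) + j·sin(30.0°)) = 207.8 + j120 V
  V4 = 120·(cos(33.4°) + j·sin(33.4°)) = 100.2 + j66.06 V
Step 2 — Sum components: V_total = 200.5 + j176.5 V.
Step 3 — Convert to polar: |V_total| = 267.2 V, ∠V_total = 41.4°.

V_total = 267.2∠41.4° V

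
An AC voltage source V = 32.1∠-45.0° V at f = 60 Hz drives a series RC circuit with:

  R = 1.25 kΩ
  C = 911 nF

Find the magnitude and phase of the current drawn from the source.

Step 1 — Angular frequency: ω = 2π·f = 2π·60 = 377 rad/s.
Step 2 — Component impedances:
  R: Z = R = 1250 Ω
  C: Z = 1/(jωC) = -j/(ω·C) = 0 - j2912 Ω
Step 3 — Series combination: Z_total = R + C = 1250 - j2912 Ω = 3169∠-66.8° Ω.
Step 4 — Source phasor: V = 32.1∠-45.0° V = 22.7 - j22.7 V.
Step 5 — Ohm's law: I = V / Z_total = (22.7 - j22.7) / (1250 - j2912) = 0.009408 + j0.003757 A.
Step 6 — Convert to polar: |I| = 0.01013 A, ∠I = 21.8°.

I = 0.01013∠21.8° A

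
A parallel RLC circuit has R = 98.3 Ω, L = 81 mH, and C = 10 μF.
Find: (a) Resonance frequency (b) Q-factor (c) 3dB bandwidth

Step 1 — Resonance: ω₀ = 1/√(LC) = 1/√(0.081·1e-05) = 1111 rad/s.
Step 2 — f₀ = ω₀/(2π) = 176.8 Hz.
Step 3 — Parallel Q: Q = R/(ω₀L) = 98.3/(1111·0.081) = 1.092.
Step 4 — Bandwidth: Δω = ω₀/Q = 1017 rad/s; BW = Δω/(2π) = 161.9 Hz.

(a) f₀ = 176.8 Hz  (b) Q = 1.092  (c) BW = 161.9 Hz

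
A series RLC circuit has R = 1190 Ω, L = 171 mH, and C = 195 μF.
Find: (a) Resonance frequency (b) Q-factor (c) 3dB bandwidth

Step 1 — Resonance: ω₀ = 1/√(LC) = 1/√(0.171·0.000195) = 173.2 rad/s.
Step 2 — f₀ = ω₀/(2π) = 27.56 Hz.
Step 3 — Series Q: Q = ω₀L/R = 173.2·0.171/1190 = 0.02488.
Step 4 — Bandwidth: Δω = ω₀/Q = 6959 rad/s; BW = Δω/(2π) = 1108 Hz.

(a) f₀ = 27.56 Hz  (b) Q = 0.02488  (c) BW = 1108 Hz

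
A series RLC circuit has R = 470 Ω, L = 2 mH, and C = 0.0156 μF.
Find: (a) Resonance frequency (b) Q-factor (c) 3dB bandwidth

Step 1 — Resonance: ω₀ = 1/√(LC) = 1/√(0.002·1.56e-08) = 1.79e+05 rad/s.
Step 2 — f₀ = ω₀/(2π) = 2.849e+04 Hz.
Step 3 — Series Q: Q = ω₀L/R = 1.79e+05·0.002/470 = 0.7618.
Step 4 — Bandwidth: Δω = ω₀/Q = 2.35e+05 rad/s; BW = Δω/(2π) = 3.74e+04 Hz.

(a) f₀ = 2.849e+04 Hz  (b) Q = 0.7618  (c) BW = 3.74e+04 Hz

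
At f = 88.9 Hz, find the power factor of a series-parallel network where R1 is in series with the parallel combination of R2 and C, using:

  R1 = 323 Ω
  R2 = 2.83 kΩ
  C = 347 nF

Step 1 — Angular frequency: ω = 2π·f = 2π·88.9 = 558.6 rad/s.
Step 2 — Component impedances:
  R1: Z = R = 323 Ω
  R2: Z = R = 2830 Ω
  C: Z = 1/(jωC) = -j/(ω·C) = 0 - j5159 Ω
Step 3 — Parallel branch: R2 || C = 1/(1/R2 + 1/C) = 2175 - j1193 Ω.
Step 4 — Series with R1: Z_total = R1 + (R2 || C) = 2498 - j1193 Ω = 2769∠-25.5° Ω.
Step 5 — Power factor: PF = cos(φ) = Re(Z)/|Z| = 2498.45/2768.79 = 0.9024.
Step 6 — Type: Im(Z) = -1193 ⇒ leading (phase φ = -25.5°).

PF = 0.9024 (leading, φ = -25.5°)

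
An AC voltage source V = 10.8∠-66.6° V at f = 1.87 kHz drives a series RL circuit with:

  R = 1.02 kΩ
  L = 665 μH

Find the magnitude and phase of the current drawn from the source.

Step 1 — Angular frequency: ω = 2π·f = 2π·1870 = 1.175e+04 rad/s.
Step 2 — Component impedances:
  R: Z = R = 1020 Ω
  L: Z = jωL = j·1.175e+04·0.000665 = 0 + j7.813 Ω
Step 3 — Series combination: Z_total = R + L = 1020 + j7.813 Ω = 1020∠0.4° Ω.
Step 4 — Source phasor: V = 10.8∠-66.6° V = 4.289 - j9.912 V.
Step 5 — Ohm's law: I = V / Z_total = (4.289 - j9.912) / (1020 + j7.813) = 0.00413 - j0.009749 A.
Step 6 — Convert to polar: |I| = 0.01059 A, ∠I = -67.0°.

I = 0.01059∠-67.0° A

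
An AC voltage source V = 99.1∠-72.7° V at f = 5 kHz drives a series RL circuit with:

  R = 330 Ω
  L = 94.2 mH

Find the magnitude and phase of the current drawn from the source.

Step 1 — Angular frequency: ω = 2π·f = 2π·5000 = 3.142e+04 rad/s.
Step 2 — Component impedances:
  R: Z = R = 330 Ω
  L: Z = jωL = j·3.142e+04·0.0942 = 0 + j2959 Ω
Step 3 — Series combination: Z_total = R + L = 330 + j2959 Ω = 2978∠83.6° Ω.
Step 4 — Source phasor: V = 99.1∠-72.7° V = 29.47 - j94.62 V.
Step 5 — Ohm's law: I = V / Z_total = (29.47 - j94.62) / (330 + j2959) = -0.03048 - j0.01336 A.
Step 6 — Convert to polar: |I| = 0.03328 A, ∠I = -156.3°.

I = 0.03328∠-156.3° A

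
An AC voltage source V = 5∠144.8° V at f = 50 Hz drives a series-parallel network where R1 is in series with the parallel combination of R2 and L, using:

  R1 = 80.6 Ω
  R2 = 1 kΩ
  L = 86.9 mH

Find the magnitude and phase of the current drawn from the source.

Step 1 — Angular frequency: ω = 2π·f = 2π·50 = 314.2 rad/s.
Step 2 — Component impedances:
  R1: Z = R = 80.6 Ω
  R2: Z = R = 1000 Ω
  L: Z = jωL = j·314.2·0.0869 = 0 + j27.3 Ω
Step 3 — Parallel branch: R2 || L = 1/(1/R2 + 1/L) = 0.7448 + j27.28 Ω.
Step 4 — Series with R1: Z_total = R1 + (R2 || L) = 81.34 + j27.28 Ω = 85.8∠18.5° Ω.
Step 5 — Source phasor: V = 5∠144.8° V = -4.086 + j2.882 V.
Step 6 — Ohm's law: I = V / Z_total = (-4.086 + j2.882) / (81.34 + j27.28) = -0.03447 + j0.04699 A.
Step 7 — Convert to polar: |I| = 0.05828 A, ∠I = 126.3°.

I = 0.05828∠126.3° A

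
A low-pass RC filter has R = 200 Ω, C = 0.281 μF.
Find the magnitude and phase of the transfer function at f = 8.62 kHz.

Step 1 — Angular frequency: ω = 2π·8620 = 5.416e+04 rad/s.
Step 2 — Transfer function: H(jω) = 1/(1 + jωRC).
Step 3 — Denominator: 1 + jωRC = 1 + j·5.416e+04·200·2.81e-07 = 1 + j3.044.
Step 4 — H = 0.09742 - j0.2965.
Step 5 — Magnitude: |H| = 0.3121 (-10.1 dB); phase: φ = -71.8°.

|H| = 0.3121 (-10.1 dB), φ = -71.8°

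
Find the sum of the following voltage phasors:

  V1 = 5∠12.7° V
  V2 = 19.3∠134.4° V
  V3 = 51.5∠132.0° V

Step 1 — Convert each phasor to rectangular form:
  V1 = 5·(cos(12.7°) + j·sin(12.7°)) = 4.878 + j1.099 V
  V2 = 19.3·(cos(134.4°) + j·sin(134.4°)) = -13.5 + j13.79 V
  V3 = 51.5·(cos(132.0°) + j·sin(132.0°)) = -34.46 + j38.27 V
Step 2 — Sum components: V_total = -43.09 + j53.16 V.
Step 3 — Convert to polar: |V_total| = 68.43 V, ∠V_total = 129.0°.

V_total = 68.43∠129.0° V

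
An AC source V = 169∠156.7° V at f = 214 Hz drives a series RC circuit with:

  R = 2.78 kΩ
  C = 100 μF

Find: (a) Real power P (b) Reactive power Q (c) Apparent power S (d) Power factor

Step 1 — Angular frequency: ω = 2π·f = 2π·214 = 1345 rad/s.
Step 2 — Component impedances:
  R: Z = R = 2780 Ω
  C: Z = 1/(jωC) = -j/(ω·C) = 0 - j7.437 Ω
Step 3 — Series combination: Z_total = R + C = 2780 - j7.437 Ω = 2780∠-0.2° Ω.
Step 4 — Source phasor: V = 169∠156.7° V = -155.2 + j66.85 V.
Step 5 — Current: I = V / Z = -0.0559 + j0.0239 A = 0.06079∠156.9° A.
Step 6 — Complex power: S = V·I* = 10.27 - j0.02748 VA.
Step 7 — Real power: P = Re(S) = 10.27 W.
Step 8 — Reactive power: Q = Im(S) = -0.02748 VAR.
Step 9 — Apparent power: |S| = 10.27 VA.
Step 10 — Power factor: PF = P/|S| = 1 (leading).

(a) P = 10.27 W  (b) Q = -0.02748 VAR  (c) S = 10.27 VA  (d) PF = 1 (leading)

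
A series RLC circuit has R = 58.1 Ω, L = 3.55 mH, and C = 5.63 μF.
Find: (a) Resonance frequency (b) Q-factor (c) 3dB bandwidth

Step 1 — Resonance: ω₀ = 1/√(LC) = 1/√(0.00355·5.63e-06) = 7073 rad/s.
Step 2 — f₀ = ω₀/(2π) = 1126 Hz.
Step 3 — Series Q: Q = ω₀L/R = 7073·0.00355/58.1 = 0.4322.
Step 4 — Bandwidth: Δω = ω₀/Q = 1.637e+04 rad/s; BW = Δω/(2π) = 2605 Hz.

(a) f₀ = 1126 Hz  (b) Q = 0.4322  (c) BW = 2605 Hz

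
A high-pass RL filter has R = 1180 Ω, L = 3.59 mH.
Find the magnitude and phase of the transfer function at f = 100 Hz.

Step 1 — Angular frequency: ω = 2π·100 = 628.3 rad/s.
Step 2 — Transfer function: H(jω) = jωL/(R + jωL).
Step 3 — Numerator jωL = j·2.256; denominator R + jωL = 1180 + j2.256.
Step 4 — H = 3.654e-06 + j0.001912.
Step 5 — Magnitude: |H| = 0.001912 (-54.4 dB); phase: φ = 89.9°.

|H| = 0.001912 (-54.4 dB), φ = 89.9°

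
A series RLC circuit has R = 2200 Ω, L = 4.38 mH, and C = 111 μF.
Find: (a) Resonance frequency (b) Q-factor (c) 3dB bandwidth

Step 1 — Resonance: ω₀ = 1/√(LC) = 1/√(0.00438·0.000111) = 1434 rad/s.
Step 2 — f₀ = ω₀/(2π) = 228.3 Hz.
Step 3 — Series Q: Q = ω₀L/R = 1434·0.00438/2200 = 0.002855.
Step 4 — Bandwidth: Δω = ω₀/Q = 5.023e+05 rad/s; BW = Δω/(2π) = 7.994e+04 Hz.

(a) f₀ = 228.3 Hz  (b) Q = 0.002855  (c) BW = 7.994e+04 Hz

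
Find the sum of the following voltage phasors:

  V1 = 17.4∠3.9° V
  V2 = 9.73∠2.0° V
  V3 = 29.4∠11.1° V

Step 1 — Convert each phasor to rectangular form:
  V1 = 17.4·(cos(3.9°) + j·sin(3.9°)) = 17.36 + j1.183 V
  V2 = 9.73·(cos(2.0°) + j·sin(2.0°)) = 9.724 + j0.3396 V
  V3 = 29.4·(cos(11.1°) + j·sin(11.1°)) = 28.85 + j5.66 V
Step 2 — Sum components: V_total = 55.93 + j7.183 V.
Step 3 — Convert to polar: |V_total| = 56.39 V, ∠V_total = 7.3°.

V_total = 56.39∠7.3° V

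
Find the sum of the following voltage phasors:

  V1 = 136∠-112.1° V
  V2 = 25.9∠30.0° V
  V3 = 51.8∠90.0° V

Step 1 — Convert each phasor to rectangular form:
  V1 = 136·(cos(-112.1°) + j·sin(-112.1°)) = -51.17 - j126 V
  V2 = 25.9·(cos(30.0°) + j·sin(30.0°)) = 22.43 + j12.95 V
  V3 = 51.8·(cos(90.0°) + j·sin(90.0°)) = 0 + j51.8 V
Step 2 — Sum components: V_total = -28.74 - j61.26 V.
Step 3 — Convert to polar: |V_total| = 67.66 V, ∠V_total = -115.1°.

V_total = 67.66∠-115.1° V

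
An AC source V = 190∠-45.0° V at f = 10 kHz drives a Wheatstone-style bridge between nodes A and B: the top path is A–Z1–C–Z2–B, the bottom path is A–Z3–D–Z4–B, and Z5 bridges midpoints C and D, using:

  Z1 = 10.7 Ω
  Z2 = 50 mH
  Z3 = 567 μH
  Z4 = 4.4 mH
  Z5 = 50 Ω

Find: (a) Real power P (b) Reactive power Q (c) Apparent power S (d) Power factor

Step 1 — Angular frequency: ω = 2π·f = 2π·1e+04 = 6.283e+04 rad/s.
Step 2 — Component impedances:
  Z1: Z = R = 10.7 Ω
  Z2: Z = jωL = j·6.283e+04·0.05 = 0 + j3142 Ω
  Z3: Z = jωL = j·6.283e+04·0.000567 = 0 + j35.63 Ω
  Z4: Z = jωL = j·6.283e+04·0.0044 = 0 + j276.5 Ω
  Z5: Z = R = 50 Ω
Step 3 — Bridge requires nodal analysis (the Z5 bridge couples midpoints C and D, so the two paths cannot be reduced to a simple series/parallel combination). Setting node B to ground and injecting 1 A at node A, the 3-node admittance system at A, C, D solves to V_A = Z_AB = 13.47 + j277.1 Ω = 277.4∠87.2° Ω.
Step 4 — Source phasor: V = 190∠-45.0° V = 134.4 - j134.4 V.
Step 5 — Current: I = V / Z = -0.4602 - j0.5072 A = 0.6849∠-132.2° A.
Step 6 — Complex power: S = V·I* = 6.32 + j130 VA.
Step 7 — Real power: P = Re(S) = 6.32 W.
Step 8 — Reactive power: Q = Im(S) = 130 VAR.
Step 9 — Apparent power: |S| = 130.1 VA.
Step 10 — Power factor: PF = P/|S| = 0.04857 (lagging).

(a) P = 6.32 W  (b) Q = 130 VAR  (c) S = 130.1 VA  (d) PF = 0.04857 (lagging)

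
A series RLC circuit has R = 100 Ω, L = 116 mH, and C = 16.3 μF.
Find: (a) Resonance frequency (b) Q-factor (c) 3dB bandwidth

Step 1 — Resonance: ω₀ = 1/√(LC) = 1/√(0.116·1.63e-05) = 727.2 rad/s.
Step 2 — f₀ = ω₀/(2π) = 115.7 Hz.
Step 3 — Series Q: Q = ω₀L/R = 727.2·0.116/100 = 0.8436.
Step 4 — Bandwidth: Δω = ω₀/Q = 862.1 rad/s; BW = Δω/(2π) = 137.2 Hz.

(a) f₀ = 115.7 Hz  (b) Q = 0.8436  (c) BW = 137.2 Hz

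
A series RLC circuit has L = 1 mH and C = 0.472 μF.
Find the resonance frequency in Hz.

Step 1 — Resonance condition Im(Z)=0 gives ω₀ = 1/√(LC).
Step 2 — ω₀ = 1/√(0.001·4.72e-07) = 4.603e+04 rad/s.
Step 3 — f₀ = ω₀/(2π) = 7326 Hz.

f₀ = 7326 Hz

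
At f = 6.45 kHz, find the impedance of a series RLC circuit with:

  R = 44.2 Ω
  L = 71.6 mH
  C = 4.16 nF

Step 1 — Angular frequency: ω = 2π·f = 2π·6450 = 4.053e+04 rad/s.
Step 2 — Component impedances:
  R: Z = R = 44.2 Ω
  L: Z = jωL = j·4.053e+04·0.0716 = 0 + j2902 Ω
  C: Z = 1/(jωC) = -j/(ω·C) = 0 - j5932 Ω
Step 3 — Series combination: Z_total = R + L + C = 44.2 - j3030 Ω = 3030∠-89.2° Ω.

Z = 44.2 - j3030 Ω = 3030∠-89.2° Ω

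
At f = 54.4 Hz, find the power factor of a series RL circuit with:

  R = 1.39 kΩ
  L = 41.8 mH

Step 1 — Angular frequency: ω = 2π·f = 2π·54.4 = 341.8 rad/s.
Step 2 — Component impedances:
  R: Z = R = 1390 Ω
  L: Z = jωL = j·341.8·0.0418 = 0 + j14.29 Ω
Step 3 — Series combination: Z_total = R + L = 1390 + j14.29 Ω = 1390∠0.6° Ω.
Step 4 — Power factor: PF = cos(φ) = Re(Z)/|Z| = 1390/1390.1 = 0.9999.
Step 5 — Type: Im(Z) = 14.29 ⇒ lagging (phase φ = 0.6°).

PF = 0.9999 (lagging, φ = 0.6°)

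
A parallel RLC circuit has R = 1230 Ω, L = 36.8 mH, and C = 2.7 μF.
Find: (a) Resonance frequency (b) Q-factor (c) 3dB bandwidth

Step 1 — Resonance: ω₀ = 1/√(LC) = 1/√(0.0368·2.7e-06) = 3172 rad/s.
Step 2 — f₀ = ω₀/(2π) = 504.9 Hz.
Step 3 — Parallel Q: Q = R/(ω₀L) = 1230/(3172·0.0368) = 10.54.
Step 4 — Bandwidth: Δω = ω₀/Q = 301.1 rad/s; BW = Δω/(2π) = 47.92 Hz.

(a) f₀ = 504.9 Hz  (b) Q = 10.54  (c) BW = 47.92 Hz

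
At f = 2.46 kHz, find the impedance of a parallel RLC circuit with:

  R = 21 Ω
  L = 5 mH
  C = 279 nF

Step 1 — Angular frequency: ω = 2π·f = 2π·2460 = 1.546e+04 rad/s.
Step 2 — Component impedances:
  R: Z = R = 21 Ω
  L: Z = jωL = j·1.546e+04·0.005 = 0 + j77.28 Ω
  C: Z = 1/(jωC) = -j/(ω·C) = 0 - j231.9 Ω
Step 3 — Parallel combination: 1/Z_total = 1/R + 1/L + 1/C; Z_total = 20.33 + j3.684 Ω = 20.66∠10.3° Ω.

Z = 20.33 + j3.684 Ω = 20.66∠10.3° Ω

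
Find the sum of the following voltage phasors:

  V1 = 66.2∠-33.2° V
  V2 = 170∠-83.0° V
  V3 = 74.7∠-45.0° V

Step 1 — Convert each phasor to rectangular form:
  V1 = 66.2·(cos(-33.2°) + j·sin(-33.2°)) = 55.39 - j36.25 V
  V2 = 170·(cos(-83.0°) + j·sin(-83.0°)) = 20.72 - j168.7 V
  V3 = 74.7·(cos(-45.0°) + j·sin(-45.0°)) = 52.82 - j52.82 V
Step 2 — Sum components: V_total = 128.9 - j257.8 V.
Step 3 — Convert to polar: |V_total| = 288.2 V, ∠V_total = -63.4°.

V_total = 288.2∠-63.4° V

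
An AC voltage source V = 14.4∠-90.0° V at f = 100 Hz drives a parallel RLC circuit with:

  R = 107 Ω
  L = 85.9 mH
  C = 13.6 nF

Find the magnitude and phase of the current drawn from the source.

Step 1 — Angular frequency: ω = 2π·f = 2π·100 = 628.3 rad/s.
Step 2 — Component impedances:
  R: Z = R = 107 Ω
  L: Z = jωL = j·628.3·0.0859 = 0 + j53.97 Ω
  C: Z = 1/(jωC) = -j/(ω·C) = 0 - j1.17e+05 Ω
Step 3 — Parallel combination: 1/Z_total = 1/R + 1/L + 1/C; Z_total = 21.72 + j43.04 Ω = 48.21∠63.2° Ω.
Step 4 — Source phasor: V = 14.4∠-90.0° V = 0 - j14.4 V.
Step 5 — Ohm's law: I = V / Z_total = (0 - j14.4) / (21.72 + j43.04) = -0.2667 - j0.1346 A.
Step 6 — Convert to polar: |I| = 0.2987 A, ∠I = -153.2°.

I = 0.2987∠-153.2° A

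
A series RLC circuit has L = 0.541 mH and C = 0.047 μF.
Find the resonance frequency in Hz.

Step 1 — Resonance condition Im(Z)=0 gives ω₀ = 1/√(LC).
Step 2 — ω₀ = 1/√(0.000541·4.7e-08) = 1.983e+05 rad/s.
Step 3 — f₀ = ω₀/(2π) = 3.156e+04 Hz.

f₀ = 3.156e+04 Hz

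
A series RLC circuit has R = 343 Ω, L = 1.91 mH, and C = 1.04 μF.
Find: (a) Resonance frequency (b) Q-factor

Step 1 — Resonance condition Im(Z)=0 gives ω₀ = 1/√(LC).
Step 2 — ω₀ = 1/√(0.00191·1.04e-06) = 2.244e+04 rad/s.
Step 3 — f₀ = ω₀/(2π) = 3571 Hz.
Step 4 — Series Q: Q = ω₀L/R = 2.244e+04·0.00191/343 = 0.1249.

(a) f₀ = 3571 Hz  (b) Q = 0.1249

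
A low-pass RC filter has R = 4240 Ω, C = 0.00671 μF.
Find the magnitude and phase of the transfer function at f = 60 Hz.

Step 1 — Angular frequency: ω = 2π·60 = 377 rad/s.
Step 2 — Transfer function: H(jω) = 1/(1 + jωRC).
Step 3 — Denominator: 1 + jωRC = 1 + j·377·4240·6.71e-09 = 1 + j0.01073.
Step 4 — H = 0.9999 - j0.01072.
Step 5 — Magnitude: |H| = 0.9999 (-0.0 dB); phase: φ = -0.6°.

|H| = 0.9999 (-0.0 dB), φ = -0.6°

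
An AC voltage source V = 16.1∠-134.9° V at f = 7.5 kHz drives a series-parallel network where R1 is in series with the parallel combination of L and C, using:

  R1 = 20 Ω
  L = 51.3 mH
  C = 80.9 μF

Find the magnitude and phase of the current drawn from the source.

Step 1 — Angular frequency: ω = 2π·f = 2π·7500 = 4.712e+04 rad/s.
Step 2 — Component impedances:
  R1: Z = R = 20 Ω
  L: Z = jωL = j·4.712e+04·0.0513 = 0 + j2417 Ω
  C: Z = 1/(jωC) = -j/(ω·C) = 0 - j0.2623 Ω
Step 3 — Parallel branch: L || C = 1/(1/L + 1/C) = 0 - j0.2623 Ω.
Step 4 — Series with R1: Z_total = R1 + (L || C) = 20 - j0.2623 Ω = 20∠-0.8° Ω.
Step 5 — Source phasor: V = 16.1∠-134.9° V = -11.36 - j11.4 V.
Step 6 — Ohm's law: I = V / Z_total = (-11.36 - j11.4) / (20 - j0.2623) = -0.5607 - j0.5776 A.
Step 7 — Convert to polar: |I| = 0.8049 A, ∠I = -134.1°.

I = 0.8049∠-134.1° A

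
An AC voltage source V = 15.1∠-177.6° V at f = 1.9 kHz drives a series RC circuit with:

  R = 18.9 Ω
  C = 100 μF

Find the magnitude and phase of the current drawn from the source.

Step 1 — Angular frequency: ω = 2π·f = 2π·1900 = 1.194e+04 rad/s.
Step 2 — Component impedances:
  R: Z = R = 18.9 Ω
  C: Z = 1/(jωC) = -j/(ω·C) = 0 - j0.8377 Ω
Step 3 — Series combination: Z_total = R + C = 18.9 - j0.8377 Ω = 18.92∠-2.5° Ω.
Step 4 — Source phasor: V = 15.1∠-177.6° V = -15.09 - j0.6323 V.
Step 5 — Ohm's law: I = V / Z_total = (-15.09 - j0.6323) / (18.9 - j0.8377) = -0.7952 - j0.0687 A.
Step 6 — Convert to polar: |I| = 0.7982 A, ∠I = -175.1°.

I = 0.7982∠-175.1° A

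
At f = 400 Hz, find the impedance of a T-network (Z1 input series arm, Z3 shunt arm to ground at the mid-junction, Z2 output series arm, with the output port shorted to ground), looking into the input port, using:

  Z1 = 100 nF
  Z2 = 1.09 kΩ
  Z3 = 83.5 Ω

Step 1 — Angular frequency: ω = 2π·f = 2π·400 = 2513 rad/s.
Step 2 — Component impedances:
  Z1: Z = 1/(jωC) = -j/(ω·C) = 0 - j3979 Ω
  Z2: Z = R = 1090 Ω
  Z3: Z = R = 83.5 Ω
Step 3 — With the output port shorted to ground, the output series arm Z2 runs from the junction to ground; the shunt arm Z3 also runs from the junction to ground. They appear in parallel: Z3 || Z2 = 77.56 Ω.
Step 4 — Series with input arm Z1: Z_in = Z1 + (Z3 || Z2) = 77.56 - j3979 Ω = 3980∠-88.9° Ω.

Z = 77.56 - j3979 Ω = 3980∠-88.9° Ω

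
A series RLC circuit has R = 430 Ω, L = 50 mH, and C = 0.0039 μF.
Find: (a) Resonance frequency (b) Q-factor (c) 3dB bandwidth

Step 1 — Resonance: ω₀ = 1/√(LC) = 1/√(0.05·3.9e-09) = 7.161e+04 rad/s.
Step 2 — f₀ = ω₀/(2π) = 1.14e+04 Hz.
Step 3 — Series Q: Q = ω₀L/R = 7.161e+04·0.05/430 = 8.327.
Step 4 — Bandwidth: Δω = ω₀/Q = 8600 rad/s; BW = Δω/(2π) = 1369 Hz.

(a) f₀ = 1.14e+04 Hz  (b) Q = 8.327  (c) BW = 1369 Hz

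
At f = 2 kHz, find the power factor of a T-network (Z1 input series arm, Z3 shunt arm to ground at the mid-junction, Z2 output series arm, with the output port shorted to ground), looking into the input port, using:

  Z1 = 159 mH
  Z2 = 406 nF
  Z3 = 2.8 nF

Step 1 — Angular frequency: ω = 2π·f = 2π·2000 = 1.257e+04 rad/s.
Step 2 — Component impedances:
  Z1: Z = jωL = j·1.257e+04·0.159 = 0 + j1998 Ω
  Z2: Z = 1/(jωC) = -j/(ω·C) = 0 - j196 Ω
  Z3: Z = 1/(jωC) = -j/(ω·C) = 0 - j2.842e+04 Ω
Step 3 — With the output port shorted to ground, the output series arm Z2 runs from the junction to ground; the shunt arm Z3 also runs from the junction to ground. They appear in parallel: Z3 || Z2 = 0 - j194.7 Ω.
Step 4 — Series with input arm Z1: Z_in = Z1 + (Z3 || Z2) = 0 + j1803 Ω = 1803∠90.0° Ω.
Step 5 — Power factor: PF = cos(φ) = Re(Z)/|Z| = 0/1803 = 0.
Step 6 — Type: Im(Z) = 1803 ⇒ lagging (phase φ = 90.0°).

PF = 0 (lagging, φ = 90.0°)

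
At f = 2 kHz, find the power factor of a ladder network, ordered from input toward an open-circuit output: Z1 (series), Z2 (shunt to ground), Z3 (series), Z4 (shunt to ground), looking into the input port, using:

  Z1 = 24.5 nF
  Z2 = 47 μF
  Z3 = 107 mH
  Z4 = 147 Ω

Step 1 — Angular frequency: ω = 2π·f = 2π·2000 = 1.257e+04 rad/s.
Step 2 — Component impedances:
  Z1: Z = 1/(jωC) = -j/(ω·C) = 0 - j3248 Ω
  Z2: Z = 1/(jωC) = -j/(ω·C) = 0 - j1.693 Ω
  Z3: Z = jωL = j·1.257e+04·0.107 = 0 + j1345 Ω
  Z4: Z = R = 147 Ω
Step 3 — Ladder network (open output): work backward from the far end, alternating series and parallel combinations. Z_in = 0.0002309 - j3250 Ω = 3250∠-90.0° Ω.
Step 4 — Power factor: PF = cos(φ) = Re(Z)/|Z| = 0.0002309/3250 = 7.105e-08.
Step 5 — Type: Im(Z) = -3250 ⇒ leading (phase φ = -90.0°).

PF = 7.105e-08 (leading, φ = -90.0°)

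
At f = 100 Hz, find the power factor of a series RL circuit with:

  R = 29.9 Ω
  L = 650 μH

Step 1 — Angular frequency: ω = 2π·f = 2π·100 = 628.3 rad/s.
Step 2 — Component impedances:
  R: Z = R = 29.9 Ω
  L: Z = jωL = j·628.3·0.00065 = 0 + j0.4084 Ω
Step 3 — Series combination: Z_total = R + L = 29.9 + j0.4084 Ω = 29.9∠0.8° Ω.
Step 4 — Power factor: PF = cos(φ) = Re(Z)/|Z| = 29.9/29.903 = 0.9999.
Step 5 — Type: Im(Z) = 0.4084 ⇒ lagging (phase φ = 0.8°).

PF = 0.9999 (lagging, φ = 0.8°)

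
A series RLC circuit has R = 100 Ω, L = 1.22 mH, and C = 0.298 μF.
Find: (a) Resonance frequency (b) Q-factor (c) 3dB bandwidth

Step 1 — Resonance condition Im(Z)=0 gives ω₀ = 1/√(LC).
Step 2 — ω₀ = 1/√(0.00122·2.98e-07) = 5.245e+04 rad/s.
Step 3 — f₀ = ω₀/(2π) = 8347 Hz.
Step 4 — Series Q: Q = ω₀L/R = 5.245e+04·0.00122/100 = 0.6398.
Step 5 — 3dB bandwidth: Δω = ω₀/Q = 8.197e+04 rad/s; BW = Δω/(2π) = 1.305e+04 Hz.

(a) f₀ = 8347 Hz  (b) Q = 0.6398  (c) BW = 1.305e+04 Hz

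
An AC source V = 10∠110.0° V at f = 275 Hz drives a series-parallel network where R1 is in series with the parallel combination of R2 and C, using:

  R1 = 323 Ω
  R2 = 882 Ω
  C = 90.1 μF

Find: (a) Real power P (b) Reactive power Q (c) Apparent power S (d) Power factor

Step 1 — Angular frequency: ω = 2π·f = 2π·275 = 1728 rad/s.
Step 2 — Component impedances:
  R1: Z = R = 323 Ω
  R2: Z = R = 882 Ω
  C: Z = 1/(jωC) = -j/(ω·C) = 0 - j6.423 Ω
Step 3 — Parallel branch: R2 || C = 1/(1/R2 + 1/C) = 0.04678 - j6.423 Ω.
Step 4 — Series with R1: Z_total = R1 + (R2 || C) = 323 - j6.423 Ω = 323.1∠-1.1° Ω.
Step 5 — Source phasor: V = 10∠110.0° V = -3.42 + j9.397 V.
Step 6 — Current: I = V / Z = -0.01116 + j0.02887 A = 0.03095∠111.1° A.
Step 7 — Complex power: S = V·I* = 0.3094 - j0.006152 VA.
Step 8 — Real power: P = Re(S) = 0.3094 W.
Step 9 — Reactive power: Q = Im(S) = -0.006152 VAR.
Step 10 — Apparent power: |S| = 0.3095 VA.
Step 11 — Power factor: PF = P/|S| = 0.9998 (leading).

(a) P = 0.3094 W  (b) Q = -0.006152 VAR  (c) S = 0.3095 VA  (d) PF = 0.9998 (leading)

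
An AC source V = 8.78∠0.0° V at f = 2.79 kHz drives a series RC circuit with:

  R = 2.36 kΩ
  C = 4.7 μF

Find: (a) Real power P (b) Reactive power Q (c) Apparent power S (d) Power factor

Step 1 — Angular frequency: ω = 2π·f = 2π·2790 = 1.753e+04 rad/s.
Step 2 — Component impedances:
  R: Z = R = 2360 Ω
  C: Z = 1/(jωC) = -j/(ω·C) = 0 - j12.14 Ω
Step 3 — Series combination: Z_total = R + C = 2360 - j12.14 Ω = 2360∠-0.3° Ω.
Step 4 — Source phasor: V = 8.78∠0.0° V = 8.78 V.
Step 5 — Current: I = V / Z = 0.00372 + j1.913e-05 A = 0.00372∠0.3° A.
Step 6 — Complex power: S = V·I* = 0.03266 - j0.000168 VA.
Step 7 — Real power: P = Re(S) = 0.03266 W.
Step 8 — Reactive power: Q = Im(S) = -0.000168 VAR.
Step 9 — Apparent power: |S| = 0.03266 VA.
Step 10 — Power factor: PF = P/|S| = 1 (leading).

(a) P = 0.03266 W  (b) Q = -0.000168 VAR  (c) S = 0.03266 VA  (d) PF = 1 (leading)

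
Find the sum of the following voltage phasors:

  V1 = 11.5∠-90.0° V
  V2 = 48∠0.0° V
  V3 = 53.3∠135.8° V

Step 1 — Convert each phasor to rectangular form:
  V1 = 11.5·(cos(-90.0°) + j·sin(-90.0°)) = 0 - j11.5 V
  V2 = 48·(cos(0.0°) + j·sin(0.0°)) = 48 V
  V3 = 53.3·(cos(135.8°) + j·sin(135.8°)) = -38.21 + j37.16 V
Step 2 — Sum components: V_total = 9.789 + j25.66 V.
Step 3 — Convert to polar: |V_total| = 27.46 V, ∠V_total = 69.1°.

V_total = 27.46∠69.1° V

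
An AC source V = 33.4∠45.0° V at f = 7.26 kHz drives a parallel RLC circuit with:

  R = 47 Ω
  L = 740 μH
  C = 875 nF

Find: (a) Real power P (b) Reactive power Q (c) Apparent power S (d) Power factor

Step 1 — Angular frequency: ω = 2π·f = 2π·7260 = 4.562e+04 rad/s.
Step 2 — Component impedances:
  R: Z = R = 47 Ω
  L: Z = jωL = j·4.562e+04·0.00074 = 0 + j33.76 Ω
  C: Z = 1/(jωC) = -j/(ω·C) = 0 - j25.05 Ω
Step 3 — Parallel combination: 1/Z_total = 1/R + 1/L + 1/C; Z_total = 38.09 - j18.42 Ω = 42.31∠-25.8° Ω.
Step 4 — Source phasor: V = 33.4∠45.0° V = 23.62 + j23.62 V.
Step 5 — Current: I = V / Z = 0.2595 + j0.7455 A = 0.7894∠70.8° A.
Step 6 — Complex power: S = V·I* = 23.74 - j11.48 VA.
Step 7 — Real power: P = Re(S) = 23.74 W.
Step 8 — Reactive power: Q = Im(S) = -11.48 VAR.
Step 9 — Apparent power: |S| = 26.37 VA.
Step 10 — Power factor: PF = P/|S| = 0.9003 (leading).

(a) P = 23.74 W  (b) Q = -11.48 VAR  (c) S = 26.37 VA  (d) PF = 0.9003 (leading)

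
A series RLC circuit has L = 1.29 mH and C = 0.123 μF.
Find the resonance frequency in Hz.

Step 1 — Resonance condition Im(Z)=0 gives ω₀ = 1/√(LC).
Step 2 — ω₀ = 1/√(0.00129·1.23e-07) = 7.939e+04 rad/s.
Step 3 — f₀ = ω₀/(2π) = 1.263e+04 Hz.

f₀ = 1.263e+04 Hz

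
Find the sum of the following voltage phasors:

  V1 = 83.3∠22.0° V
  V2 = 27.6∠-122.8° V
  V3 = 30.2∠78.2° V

Step 1 — Convert each phasor to rectangular form:
  V1 = 83.3·(cos(22.0°) + j·sin(22.0°)) = 77.23 + j31.2 V
  V2 = 27.6·(cos(-122.8°) + j·sin(-122.8°)) = -14.95 - j23.2 V
  V3 = 30.2·(cos(78.2°) + j·sin(78.2°)) = 6.176 + j29.56 V
Step 2 — Sum components: V_total = 68.46 + j37.57 V.
Step 3 — Convert to polar: |V_total| = 78.09 V, ∠V_total = 28.8°.

V_total = 78.09∠28.8° V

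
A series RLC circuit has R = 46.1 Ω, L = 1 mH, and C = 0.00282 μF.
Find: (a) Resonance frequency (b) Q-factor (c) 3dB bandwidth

Step 1 — Resonance condition Im(Z)=0 gives ω₀ = 1/√(LC).
Step 2 — ω₀ = 1/√(0.001·2.82e-09) = 5.955e+05 rad/s.
Step 3 — f₀ = ω₀/(2π) = 9.478e+04 Hz.
Step 4 — Series Q: Q = ω₀L/R = 5.955e+05·0.001/46.1 = 12.92.
Step 5 — 3dB bandwidth: Δω = ω₀/Q = 4.61e+04 rad/s; BW = Δω/(2π) = 7337 Hz.

(a) f₀ = 9.478e+04 Hz  (b) Q = 12.92  (c) BW = 7337 Hz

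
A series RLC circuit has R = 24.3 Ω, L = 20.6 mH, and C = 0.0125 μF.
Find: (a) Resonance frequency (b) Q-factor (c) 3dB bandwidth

Step 1 — Resonance: ω₀ = 1/√(LC) = 1/√(0.0206·1.25e-08) = 6.232e+04 rad/s.
Step 2 — f₀ = ω₀/(2π) = 9918 Hz.
Step 3 — Series Q: Q = ω₀L/R = 6.232e+04·0.0206/24.3 = 52.83.
Step 4 — Bandwidth: Δω = ω₀/Q = 1180 rad/s; BW = Δω/(2π) = 187.7 Hz.

(a) f₀ = 9918 Hz  (b) Q = 52.83  (c) BW = 187.7 Hz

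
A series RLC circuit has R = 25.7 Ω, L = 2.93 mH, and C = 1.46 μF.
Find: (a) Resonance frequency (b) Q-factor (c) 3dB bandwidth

Step 1 — Resonance condition Im(Z)=0 gives ω₀ = 1/√(LC).
Step 2 — ω₀ = 1/√(0.00293·1.46e-06) = 1.529e+04 rad/s.
Step 3 — f₀ = ω₀/(2π) = 2433 Hz.
Step 4 — Series Q: Q = ω₀L/R = 1.529e+04·0.00293/25.7 = 1.743.
Step 5 — 3dB bandwidth: Δω = ω₀/Q = 8771 rad/s; BW = Δω/(2π) = 1396 Hz.

(a) f₀ = 2433 Hz  (b) Q = 1.743  (c) BW = 1396 Hz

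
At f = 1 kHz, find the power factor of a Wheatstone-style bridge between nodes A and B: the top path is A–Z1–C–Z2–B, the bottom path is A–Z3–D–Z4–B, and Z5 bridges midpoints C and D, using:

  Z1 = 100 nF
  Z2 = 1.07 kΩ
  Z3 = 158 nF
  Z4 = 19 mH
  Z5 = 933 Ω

Step 1 — Angular frequency: ω = 2π·f = 2π·1000 = 6283 rad/s.
Step 2 — Component impedances:
  Z1: Z = 1/(jωC) = -j/(ω·C) = 0 - j1592 Ω
  Z2: Z = R = 1070 Ω
  Z3: Z = 1/(jωC) = -j/(ω·C) = 0 - j1007 Ω
  Z4: Z = jωL = j·6283·0.019 = 0 + j119.4 Ω
  Z5: Z = R = 933 Ω
Step 3 — Bridge requires nodal analysis (the Z5 bridge couples midpoints C and D, so the two paths cannot be reduced to a simple series/parallel combination). Setting node B to ground and injecting 1 A at node A, the 3-node admittance system at A, C, D solves to V_A = Z_AB = 70.67 - j548.6 Ω = 553.1∠-82.7° Ω.
Step 4 — Power factor: PF = cos(φ) = Re(Z)/|Z| = 70.67/553.1 = 0.1278.
Step 5 — Type: Im(Z) = -548.6 ⇒ leading (phase φ = -82.7°).

PF = 0.1278 (leading, φ = -82.7°)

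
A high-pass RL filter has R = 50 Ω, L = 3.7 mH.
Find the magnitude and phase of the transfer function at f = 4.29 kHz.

Step 1 — Angular frequency: ω = 2π·4290 = 2.695e+04 rad/s.
Step 2 — Transfer function: H(jω) = jωL/(R + jωL).
Step 3 — Numerator jωL = j·99.73; denominator R + jωL = 50 + j99.73.
Step 4 — H = 0.7991 + j0.4006.
Step 5 — Magnitude: |H| = 0.8939 (-1.0 dB); phase: φ = 26.6°.

|H| = 0.8939 (-1.0 dB), φ = 26.6°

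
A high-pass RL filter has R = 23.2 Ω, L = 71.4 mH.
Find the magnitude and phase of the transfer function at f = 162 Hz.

Step 1 — Angular frequency: ω = 2π·162 = 1018 rad/s.
Step 2 — Transfer function: H(jω) = jωL/(R + jωL).
Step 3 — Numerator jωL = j·72.68; denominator R + jωL = 23.2 + j72.68.
Step 4 — H = 0.9075 + j0.2897.
Step 5 — Magnitude: |H| = 0.9526 (-0.4 dB); phase: φ = 17.7°.

|H| = 0.9526 (-0.4 dB), φ = 17.7°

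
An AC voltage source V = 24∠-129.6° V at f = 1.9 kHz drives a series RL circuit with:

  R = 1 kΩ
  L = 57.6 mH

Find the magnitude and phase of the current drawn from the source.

Step 1 — Angular frequency: ω = 2π·f = 2π·1900 = 1.194e+04 rad/s.
Step 2 — Component impedances:
  R: Z = R = 1000 Ω
  L: Z = jωL = j·1.194e+04·0.0576 = 0 + j687.6 Ω
Step 3 — Series combination: Z_total = R + L = 1000 + j687.6 Ω = 1214∠34.5° Ω.
Step 4 — Source phasor: V = 24∠-129.6° V = -15.3 - j18.49 V.
Step 5 — Ohm's law: I = V / Z_total = (-15.3 - j18.49) / (1000 + j687.6) = -0.01902 - j0.005413 A.
Step 6 — Convert to polar: |I| = 0.01978 A, ∠I = -164.1°.

I = 0.01978∠-164.1° A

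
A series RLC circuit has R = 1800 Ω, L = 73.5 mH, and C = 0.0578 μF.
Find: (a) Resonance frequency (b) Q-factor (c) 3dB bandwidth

Step 1 — Resonance: ω₀ = 1/√(LC) = 1/√(0.0735·5.78e-08) = 1.534e+04 rad/s.
Step 2 — f₀ = ω₀/(2π) = 2442 Hz.
Step 3 — Series Q: Q = ω₀L/R = 1.534e+04·0.0735/1800 = 0.6265.
Step 4 — Bandwidth: Δω = ω₀/Q = 2.449e+04 rad/s; BW = Δω/(2π) = 3898 Hz.

(a) f₀ = 2442 Hz  (b) Q = 0.6265  (c) BW = 3898 Hz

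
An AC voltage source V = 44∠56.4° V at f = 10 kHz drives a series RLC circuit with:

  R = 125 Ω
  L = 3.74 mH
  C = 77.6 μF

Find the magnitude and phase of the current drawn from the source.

Step 1 — Angular frequency: ω = 2π·f = 2π·1e+04 = 6.283e+04 rad/s.
Step 2 — Component impedances:
  R: Z = R = 125 Ω
  L: Z = jωL = j·6.283e+04·0.00374 = 0 + j235 Ω
  C: Z = 1/(jωC) = -j/(ω·C) = 0 - j0.2051 Ω
Step 3 — Series combination: Z_total = R + L + C = 125 + j234.8 Ω = 266∠62.0° Ω.
Step 4 — Source phasor: V = 44∠56.4° V = 24.35 + j36.65 V.
Step 5 — Ohm's law: I = V / Z_total = (24.35 + j36.65) / (125 + j234.8) = 0.1646 - j0.01605 A.
Step 6 — Convert to polar: |I| = 0.1654 A, ∠I = -5.6°.

I = 0.1654∠-5.6° A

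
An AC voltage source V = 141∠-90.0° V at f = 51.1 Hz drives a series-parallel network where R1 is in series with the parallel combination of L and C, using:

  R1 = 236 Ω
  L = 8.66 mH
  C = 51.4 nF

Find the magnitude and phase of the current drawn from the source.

Step 1 — Angular frequency: ω = 2π·f = 2π·51.1 = 321.1 rad/s.
Step 2 — Component impedances:
  R1: Z = R = 236 Ω
  L: Z = jωL = j·321.1·0.00866 = 0 + j2.78 Ω
  C: Z = 1/(jωC) = -j/(ω·C) = 0 - j6.059e+04 Ω
Step 3 — Parallel branch: L || C = 1/(1/L + 1/C) = 0 + j2.781 Ω.
Step 4 — Series with R1: Z_total = R1 + (L || C) = 236 + j2.781 Ω = 236∠0.7° Ω.
Step 5 — Source phasor: V = 141∠-90.0° V = 0 - j141 V.
Step 6 — Ohm's law: I = V / Z_total = (0 - j141) / (236 + j2.781) = -0.007038 - j0.5974 A.
Step 7 — Convert to polar: |I| = 0.5974 A, ∠I = -90.7°.

I = 0.5974∠-90.7° A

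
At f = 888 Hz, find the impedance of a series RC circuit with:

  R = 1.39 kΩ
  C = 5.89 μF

Step 1 — Angular frequency: ω = 2π·f = 2π·888 = 5579 rad/s.
Step 2 — Component impedances:
  R: Z = R = 1390 Ω
  C: Z = 1/(jωC) = -j/(ω·C) = 0 - j30.43 Ω
Step 3 — Series combination: Z_total = R + C = 1390 - j30.43 Ω = 1390∠-1.3° Ω.

Z = 1390 - j30.43 Ω = 1390∠-1.3° Ω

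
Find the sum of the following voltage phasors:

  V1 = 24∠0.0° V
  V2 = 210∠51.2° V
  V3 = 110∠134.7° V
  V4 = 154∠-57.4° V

Step 1 — Convert each phasor to rectangular form:
  V1 = 24·(cos(0.0°) + j·sin(0.0°)) = 24 V
  V2 = 210·(cos(51.2°) + j·sin(51.2°)) = 131.6 + j163.7 V
  V3 = 110·(cos(134.7°) + j·sin(134.7°)) = -77.37 + j78.19 V
  V4 = 154·(cos(-57.4°) + j·sin(-57.4°)) = 82.97 - j129.7 V
Step 2 — Sum components: V_total = 161.2 + j112.1 V.
Step 3 — Convert to polar: |V_total| = 196.3 V, ∠V_total = 34.8°.

V_total = 196.3∠34.8° V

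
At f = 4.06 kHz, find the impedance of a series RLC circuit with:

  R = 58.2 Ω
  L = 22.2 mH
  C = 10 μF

Step 1 — Angular frequency: ω = 2π·f = 2π·4060 = 2.551e+04 rad/s.
Step 2 — Component impedances:
  R: Z = R = 58.2 Ω
  L: Z = jωL = j·2.551e+04·0.0222 = 0 + j566.3 Ω
  C: Z = 1/(jωC) = -j/(ω·C) = 0 - j3.92 Ω
Step 3 — Series combination: Z_total = R + L + C = 58.2 + j562.4 Ω = 565.4∠84.1° Ω.

Z = 58.2 + j562.4 Ω = 565.4∠84.1° Ω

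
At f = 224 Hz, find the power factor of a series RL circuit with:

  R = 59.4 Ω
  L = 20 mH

Step 1 — Angular frequency: ω = 2π·f = 2π·224 = 1407 rad/s.
Step 2 — Component impedances:
  R: Z = R = 59.4 Ω
  L: Z = jωL = j·1407·0.02 = 0 + j28.15 Ω
Step 3 — Series combination: Z_total = R + L = 59.4 + j28.15 Ω = 65.73∠25.4° Ω.
Step 4 — Power factor: PF = cos(φ) = Re(Z)/|Z| = 59.4/65.73 = 0.9037.
Step 5 — Type: Im(Z) = 28.15 ⇒ lagging (phase φ = 25.4°).

PF = 0.9037 (lagging, φ = 25.4°)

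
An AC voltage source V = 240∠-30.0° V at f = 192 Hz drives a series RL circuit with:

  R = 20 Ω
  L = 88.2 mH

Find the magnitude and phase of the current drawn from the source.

Step 1 — Angular frequency: ω = 2π·f = 2π·192 = 1206 rad/s.
Step 2 — Component impedances:
  R: Z = R = 20 Ω
  L: Z = jωL = j·1206·0.0882 = 0 + j106.4 Ω
Step 3 — Series combination: Z_total = R + L = 20 + j106.4 Ω = 108.3∠79.4° Ω.
Step 4 — Source phasor: V = 240∠-30.0° V = 207.8 - j120 V.
Step 5 — Ohm's law: I = V / Z_total = (207.8 - j120) / (20 + j106.4) = -0.7347 - j2.091 A.
Step 6 — Convert to polar: |I| = 2.217 A, ∠I = -109.4°.

I = 2.217∠-109.4° A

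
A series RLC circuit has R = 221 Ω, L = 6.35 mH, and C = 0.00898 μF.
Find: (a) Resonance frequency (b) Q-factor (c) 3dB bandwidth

Step 1 — Resonance condition Im(Z)=0 gives ω₀ = 1/√(LC).
Step 2 — ω₀ = 1/√(0.00635·8.98e-09) = 1.324e+05 rad/s.
Step 3 — f₀ = ω₀/(2π) = 2.108e+04 Hz.
Step 4 — Series Q: Q = ω₀L/R = 1.324e+05·0.00635/221 = 3.805.
Step 5 — 3dB bandwidth: Δω = ω₀/Q = 3.48e+04 rad/s; BW = Δω/(2π) = 5539 Hz.

(a) f₀ = 2.108e+04 Hz  (b) Q = 3.805  (c) BW = 5539 Hz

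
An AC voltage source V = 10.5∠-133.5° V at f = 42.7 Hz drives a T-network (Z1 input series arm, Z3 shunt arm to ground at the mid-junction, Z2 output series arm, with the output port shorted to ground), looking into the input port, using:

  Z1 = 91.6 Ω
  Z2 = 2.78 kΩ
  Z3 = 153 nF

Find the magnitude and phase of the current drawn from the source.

Step 1 — Angular frequency: ω = 2π·f = 2π·42.7 = 268.3 rad/s.
Step 2 — Component impedances:
  Z1: Z = R = 91.6 Ω
  Z2: Z = R = 2780 Ω
  Z3: Z = 1/(jωC) = -j/(ω·C) = 0 - j2.436e+04 Ω
Step 3 — With the output port shorted to ground, the output series arm Z2 runs from the junction to ground; the shunt arm Z3 also runs from the junction to ground. They appear in parallel: Z3 || Z2 = 2744 - j313.2 Ω.
Step 4 — Series with input arm Z1: Z_in = Z1 + (Z3 || Z2) = 2836 - j313.2 Ω = 2853∠-6.3° Ω.
Step 5 — Source phasor: V = 10.5∠-133.5° V = -7.228 - j7.616 V.
Step 6 — Ohm's law: I = V / Z_total = (-7.228 - j7.616) / (2836 - j313.2) = -0.002225 - j0.002931 A.
Step 7 — Convert to polar: |I| = 0.00368 A, ∠I = -127.2°.

I = 0.00368∠-127.2° A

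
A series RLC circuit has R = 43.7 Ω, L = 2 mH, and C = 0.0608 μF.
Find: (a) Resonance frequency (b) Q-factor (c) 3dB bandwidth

Step 1 — Resonance condition Im(Z)=0 gives ω₀ = 1/√(LC).
Step 2 — ω₀ = 1/√(0.002·6.08e-08) = 9.068e+04 rad/s.
Step 3 — f₀ = ω₀/(2π) = 1.443e+04 Hz.
Step 4 — Series Q: Q = ω₀L/R = 9.068e+04·0.002/43.7 = 4.15.
Step 5 — 3dB bandwidth: Δω = ω₀/Q = 2.185e+04 rad/s; BW = Δω/(2π) = 3478 Hz.

(a) f₀ = 1.443e+04 Hz  (b) Q = 4.15  (c) BW = 3478 Hz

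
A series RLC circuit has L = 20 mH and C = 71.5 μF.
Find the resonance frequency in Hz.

Step 1 — Resonance condition Im(Z)=0 gives ω₀ = 1/√(LC).
Step 2 — ω₀ = 1/√(0.02·7.15e-05) = 836.2 rad/s.
Step 3 — f₀ = ω₀/(2π) = 133.1 Hz.

f₀ = 133.1 Hz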